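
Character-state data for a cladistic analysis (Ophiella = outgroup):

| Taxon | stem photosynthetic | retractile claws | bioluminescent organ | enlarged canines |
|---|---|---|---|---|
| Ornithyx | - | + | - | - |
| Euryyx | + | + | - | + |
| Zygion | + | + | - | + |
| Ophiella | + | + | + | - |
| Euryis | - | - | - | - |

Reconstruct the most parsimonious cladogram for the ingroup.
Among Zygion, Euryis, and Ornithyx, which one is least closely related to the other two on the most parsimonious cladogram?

Zygion

Character polarity is set by the outgroup: the derived state is whichever differs from the outgroup's state, so for stem photosynthetic, retractile claws, bioluminescent organ the derived state is '-', and for the remaining characters it is '+'.
Only Euryis and Ornithyx show the derived state '-' for stem photosynthetic, supporting them as a clade.
retractile claws: derived state '-' in Euryis only — an autapomorphy, so it tells us nothing about relationships among taxa.
All ingroup taxa share the derived state '-' for bioluminescent organ; it defines the ingroup but does not resolve relationships within it.
enlarged canines (derived state '+') is shared by Euryyx and Zygion — a synapomorphy uniting that clade.
Most parsimonious ingroup topology: ((Ornithyx,Euryis),(Euryyx,Zygion)).
Euryis and Ornithyx share a more recent common ancestor with each other than either does with Zygion, so Zygion is the least closely related of the three.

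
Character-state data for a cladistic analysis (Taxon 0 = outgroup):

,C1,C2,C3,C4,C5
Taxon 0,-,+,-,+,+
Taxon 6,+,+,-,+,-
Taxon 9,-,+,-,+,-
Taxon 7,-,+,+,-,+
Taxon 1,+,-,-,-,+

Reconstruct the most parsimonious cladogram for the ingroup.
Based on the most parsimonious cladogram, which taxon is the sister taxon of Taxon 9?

Character polarity is set by the outgroup: the derived state is whichever differs from the outgroup's state, so for C2, C4, C5 the derived state is '-', and for the remaining characters it is '+'.
C1 (state '+') occurs in Taxon 1 and Taxon 6 but conflicts with the nesting implied by the other characters — most parsimoniously interpreted as homoplasy.
C2 (derived state '-') is unique to Taxon 1 (autapomorphy; uninformative for grouping).
C3 (derived state '+') is unique to Taxon 7 (autapomorphy; uninformative for grouping).
Only Taxon 1 and Taxon 7 show the derived state '-' for C4, supporting them as a clade.
C5: derived state '-' in Taxon 6 and Taxon 9 only — synapomorphy for {Taxon 6, Taxon 9}.
Most parsimonious ingroup topology: ((Taxon 6,Taxon 9),(Taxon 7,Taxon 1)).
Taxon 9 and Taxon 6 form a cherry on this tree, so they are sister taxa.

Taxon 6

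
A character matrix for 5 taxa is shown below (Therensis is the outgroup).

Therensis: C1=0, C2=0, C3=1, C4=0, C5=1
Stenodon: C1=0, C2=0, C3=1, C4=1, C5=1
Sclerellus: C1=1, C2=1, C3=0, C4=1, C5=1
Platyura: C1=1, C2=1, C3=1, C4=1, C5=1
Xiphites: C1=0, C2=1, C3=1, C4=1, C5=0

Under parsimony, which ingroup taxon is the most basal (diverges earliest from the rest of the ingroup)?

Stenodon

Character polarity is set by the outgroup: the derived state is whichever differs from the outgroup's state, so for C3, C5 the derived state is '0', and for the remaining characters it is '1'.
C1: derived state '1' in Platyura and Sclerellus only — synapomorphy for {Platyura, Sclerellus}.
Only Platyura, Sclerellus, and Xiphites show the derived state '1' for C2, supporting them as a clade.
C3: derived state '0' in Sclerellus only — an autapomorphy, so it tells us nothing about relationships among taxa.
C4 (derived state '1') is shared by all ingroup taxa — unites the whole ingroup.
C5 (derived state '0') is unique to Xiphites (autapomorphy; uninformative for grouping).
Most parsimonious ingroup topology: (Stenodon,((Sclerellus,Platyura),Xiphites)).
Stenodon is sister to the clade containing all other ingroup taxa, so it is the earliest-diverging (most basal) ingroup lineage.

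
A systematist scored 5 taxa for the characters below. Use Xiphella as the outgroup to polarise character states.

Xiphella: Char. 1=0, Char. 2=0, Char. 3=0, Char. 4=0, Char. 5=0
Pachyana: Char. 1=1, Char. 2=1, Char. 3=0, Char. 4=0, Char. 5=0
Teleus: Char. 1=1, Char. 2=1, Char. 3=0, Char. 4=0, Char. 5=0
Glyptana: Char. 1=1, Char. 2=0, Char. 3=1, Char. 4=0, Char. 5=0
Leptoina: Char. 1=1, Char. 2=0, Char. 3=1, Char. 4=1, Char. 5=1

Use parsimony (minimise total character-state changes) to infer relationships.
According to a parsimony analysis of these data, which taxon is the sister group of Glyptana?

Leptoina

The outgroup has state '0' for every character, so '1' is the derived state throughout.
Char. 1 (derived state '1') is shared by all ingroup taxa — unites the whole ingroup.
Char. 2: derived state '1' in Pachyana and Teleus only — synapomorphy for {Pachyana, Teleus}.
Char. 3: derived state '1' in Glyptana and Leptoina only — synapomorphy for {Glyptana, Leptoina}.
Char. 4: derived state '1' in Leptoina only — an autapomorphy, so it tells us nothing about relationships among taxa.
Char. 5 (derived state '1') is unique to Leptoina (autapomorphy; uninformative for grouping).
Most parsimonious ingroup topology: ((Pachyana,Teleus),(Glyptana,Leptoina)).
Glyptana and Leptoina form a cherry on this tree, so they are sister taxa.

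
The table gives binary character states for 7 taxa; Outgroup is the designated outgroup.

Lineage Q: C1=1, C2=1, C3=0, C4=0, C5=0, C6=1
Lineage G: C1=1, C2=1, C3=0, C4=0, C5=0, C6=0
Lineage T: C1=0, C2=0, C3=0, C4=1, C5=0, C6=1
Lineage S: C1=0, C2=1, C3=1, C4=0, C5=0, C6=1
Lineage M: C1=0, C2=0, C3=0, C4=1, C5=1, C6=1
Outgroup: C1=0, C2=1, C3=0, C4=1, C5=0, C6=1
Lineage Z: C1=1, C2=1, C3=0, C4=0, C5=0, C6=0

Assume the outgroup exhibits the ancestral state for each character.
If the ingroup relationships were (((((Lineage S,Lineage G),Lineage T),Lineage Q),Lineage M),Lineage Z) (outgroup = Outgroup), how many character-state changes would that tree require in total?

12

Map each character onto (((((Lineage S,Lineage G),Lineage T),Lineage Q),Lineage M),Lineage Z) (rooted by Outgroup) and count the minimum state changes it requires (Fitch parsimony):
C1: 3; C2: 2; C3: 1; C4: 3; C5: 1; C6: 2.
Total tree length = 12.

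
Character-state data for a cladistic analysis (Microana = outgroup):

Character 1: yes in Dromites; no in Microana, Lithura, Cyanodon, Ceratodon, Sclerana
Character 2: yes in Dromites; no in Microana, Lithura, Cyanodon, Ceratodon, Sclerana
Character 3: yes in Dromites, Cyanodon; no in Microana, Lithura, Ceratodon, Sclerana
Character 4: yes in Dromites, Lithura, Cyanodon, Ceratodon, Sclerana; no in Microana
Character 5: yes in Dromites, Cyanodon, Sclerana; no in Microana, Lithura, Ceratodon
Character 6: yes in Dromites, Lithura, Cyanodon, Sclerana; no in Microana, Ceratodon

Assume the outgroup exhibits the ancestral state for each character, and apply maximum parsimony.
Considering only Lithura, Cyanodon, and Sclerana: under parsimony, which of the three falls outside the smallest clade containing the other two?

Lithura

The outgroup has state 'no' for every character, so 'yes' is the derived state throughout.
Character 1: derived state 'yes' in Dromites only — an autapomorphy, so it tells us nothing about relationships among taxa.
Character 2 (derived state 'yes') is unique to Dromites (autapomorphy; uninformative for grouping).
Character 3: derived state 'yes' in Cyanodon and Dromites only — synapomorphy for {Cyanodon, Dromites}.
Character 4 (derived state 'yes') is shared by all ingroup taxa — unites the whole ingroup.
Only Cyanodon, Dromites, and Sclerana show the derived state 'yes' for Character 5, supporting them as a clade.
Character 6 (derived state 'yes') is shared by Cyanodon, Dromites, Lithura, and Sclerana — a synapomorphy uniting that clade.
Most parsimonious ingroup topology: (((Sclerana,(Cyanodon,Dromites)),Lithura),Ceratodon).
Cyanodon and Sclerana share a more recent common ancestor with each other than either does with Lithura, so Lithura is the least closely related of the three.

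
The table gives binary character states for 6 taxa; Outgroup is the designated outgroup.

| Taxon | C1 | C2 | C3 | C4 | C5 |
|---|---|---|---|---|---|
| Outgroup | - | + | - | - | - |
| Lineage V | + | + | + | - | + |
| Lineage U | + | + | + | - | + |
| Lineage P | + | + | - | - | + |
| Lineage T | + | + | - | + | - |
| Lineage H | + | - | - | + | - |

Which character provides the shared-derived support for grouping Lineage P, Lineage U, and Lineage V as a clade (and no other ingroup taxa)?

C5

Character polarity is set by the outgroup: the derived state is whichever differs from the outgroup's state, so for C2 the derived state is '-', and for the remaining characters it is '+'.
All ingroup taxa share the derived state '+' for C1; it defines the ingroup but does not resolve relationships within it.
C2: derived state '-' in Lineage H only — an autapomorphy, so it tells us nothing about relationships among taxa.
Only Lineage U and Lineage V show the derived state '+' for C3, supporting them as a clade.
Only Lineage H and Lineage T show the derived state '+' for C4, supporting them as a clade.
Only Lineage P, Lineage U, and Lineage V show the derived state '+' for C5, supporting them as a clade.
Most parsimonious ingroup topology: (((Lineage V,Lineage U),Lineage P),(Lineage T,Lineage H)).
The clade {Lineage P, Lineage U, Lineage V} is supported by C5: its derived state '+' occurs in exactly those taxa and in no other taxon (including the outgroup).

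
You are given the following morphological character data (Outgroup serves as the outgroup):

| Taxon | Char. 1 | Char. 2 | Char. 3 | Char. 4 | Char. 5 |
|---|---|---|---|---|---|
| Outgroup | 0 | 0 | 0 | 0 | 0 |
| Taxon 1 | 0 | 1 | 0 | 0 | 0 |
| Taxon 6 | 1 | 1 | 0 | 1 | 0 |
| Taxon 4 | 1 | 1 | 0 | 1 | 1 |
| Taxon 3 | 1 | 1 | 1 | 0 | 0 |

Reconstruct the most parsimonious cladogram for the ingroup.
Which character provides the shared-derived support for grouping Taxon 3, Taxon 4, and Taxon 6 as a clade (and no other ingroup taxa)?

Char. 1

The outgroup has state '0' for every character, so '1' is the derived state throughout.
Char. 1 (derived state '1') is shared by Taxon 3, Taxon 4, and Taxon 6 — a synapomorphy uniting that clade.
All ingroup taxa share the derived state '1' for Char. 2; it defines the ingroup but does not resolve relationships within it.
Char. 3: derived state '1' in Taxon 3 only — an autapomorphy, so it tells us nothing about relationships among taxa.
Only Taxon 4 and Taxon 6 show the derived state '1' for Char. 4, supporting them as a clade.
Char. 5: derived state '1' in Taxon 4 only — an autapomorphy, so it tells us nothing about relationships among taxa.
Most parsimonious ingroup topology: (Taxon 1,((Taxon 6,Taxon 4),Taxon 3)).
The clade {Taxon 3, Taxon 4, Taxon 6} is supported by Char. 1: its derived state '1' occurs in exactly those taxa and in no other taxon (including the outgroup).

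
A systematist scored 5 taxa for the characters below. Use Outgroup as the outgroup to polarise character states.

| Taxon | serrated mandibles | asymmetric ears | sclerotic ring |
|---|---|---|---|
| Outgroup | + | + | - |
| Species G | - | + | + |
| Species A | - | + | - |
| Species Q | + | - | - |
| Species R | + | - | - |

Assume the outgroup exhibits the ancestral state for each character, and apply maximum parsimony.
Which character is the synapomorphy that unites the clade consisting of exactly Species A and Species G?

Character polarity is set by the outgroup: the derived state is whichever differs from the outgroup's state, so for serrated mandibles, asymmetric ears the derived state is '-', and for the remaining characters it is '+'.
Only Species A and Species G show the derived state '-' for serrated mandibles, supporting them as a clade.
Only Species Q and Species R show the derived state '-' for asymmetric ears, supporting them as a clade.
sclerotic ring (derived state '+') is unique to Species G (autapomorphy; uninformative for grouping).
Most parsimonious ingroup topology: ((Species Q,Species R),(Species A,Species G)).
The clade {Species A, Species G} is supported by serrated mandibles: its derived state '-' occurs in exactly those taxa and in no other taxon (including the outgroup).

serrated mandibles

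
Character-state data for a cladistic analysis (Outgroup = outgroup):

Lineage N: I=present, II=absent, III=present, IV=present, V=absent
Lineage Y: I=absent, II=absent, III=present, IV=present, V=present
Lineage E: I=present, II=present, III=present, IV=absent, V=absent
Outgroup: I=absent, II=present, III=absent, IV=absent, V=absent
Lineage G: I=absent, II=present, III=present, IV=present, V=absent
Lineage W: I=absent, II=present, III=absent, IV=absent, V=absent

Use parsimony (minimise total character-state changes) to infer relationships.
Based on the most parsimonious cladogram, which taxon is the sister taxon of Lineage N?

Lineage Y

Character polarity is set by the outgroup: the derived state is whichever differs from the outgroup's state, so for II the derived state is 'absent', and for the remaining characters it is 'present'.
I groups Lineage E and Lineage N, which is incompatible with the clades supported by the remaining characters; treating it as convergent (homoplasy) costs fewer steps than any alternative tree.
II: derived state 'absent' in Lineage N and Lineage Y only — synapomorphy for {Lineage N, Lineage Y}.
III (derived state 'present') is shared by Lineage E, Lineage G, Lineage N, and Lineage Y — a synapomorphy uniting that clade.
IV (derived state 'present') is shared by Lineage G, Lineage N, and Lineage Y — a synapomorphy uniting that clade.
V (derived state 'present') is unique to Lineage Y (autapomorphy; uninformative for grouping).
Most parsimonious ingroup topology: ((Lineage E,(Lineage G,(Lineage N,Lineage Y))),Lineage W).
Lineage N and Lineage Y form a cherry on this tree, so they are sister taxa.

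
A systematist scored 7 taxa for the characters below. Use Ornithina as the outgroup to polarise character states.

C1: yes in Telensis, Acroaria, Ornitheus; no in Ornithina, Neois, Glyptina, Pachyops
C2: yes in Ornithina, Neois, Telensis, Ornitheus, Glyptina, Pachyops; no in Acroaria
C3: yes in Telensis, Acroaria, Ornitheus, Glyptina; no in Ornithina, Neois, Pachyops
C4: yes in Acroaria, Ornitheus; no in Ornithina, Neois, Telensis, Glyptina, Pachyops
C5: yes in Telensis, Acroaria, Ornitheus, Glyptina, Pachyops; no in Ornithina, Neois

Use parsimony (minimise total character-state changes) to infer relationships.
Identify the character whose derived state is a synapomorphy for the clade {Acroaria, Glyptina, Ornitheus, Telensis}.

C3

Character polarity is set by the outgroup: the derived state is whichever differs from the outgroup's state, so for C2 the derived state is 'no', and for the remaining characters it is 'yes'.
C1 (derived state 'yes') is shared by Acroaria, Ornitheus, and Telensis — a synapomorphy uniting that clade.
C2 (derived state 'no') is unique to Acroaria (autapomorphy; uninformative for grouping).
Only Acroaria, Glyptina, Ornitheus, and Telensis show the derived state 'yes' for C3, supporting them as a clade.
C4 (derived state 'yes') is shared by Acroaria and Ornitheus — a synapomorphy uniting that clade.
C5: derived state 'yes' in Acroaria, Glyptina, Ornitheus, Pachyops, and Telensis only — synapomorphy for {Acroaria, Glyptina, Ornitheus, Pachyops, Telensis}.
Most parsimonious ingroup topology: (Neois,(((Telensis,(Acroaria,Ornitheus)),Glyptina),Pachyops)).
The clade {Acroaria, Glyptina, Ornitheus, Telensis} is supported by C3: its derived state 'yes' occurs in exactly those taxa and in no other taxon (including the outgroup).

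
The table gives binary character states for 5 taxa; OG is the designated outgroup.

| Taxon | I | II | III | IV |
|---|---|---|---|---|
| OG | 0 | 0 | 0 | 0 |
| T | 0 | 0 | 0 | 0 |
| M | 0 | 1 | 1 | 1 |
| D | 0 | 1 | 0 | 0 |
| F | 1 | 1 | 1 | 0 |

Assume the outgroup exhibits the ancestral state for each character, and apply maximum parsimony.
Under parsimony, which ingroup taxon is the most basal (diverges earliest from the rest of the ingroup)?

The outgroup has state '0' for every character, so '1' is the derived state throughout.
I (derived state '1') is unique to F (autapomorphy; uninformative for grouping).
II (derived state '1') is shared by D, F, and M — a synapomorphy uniting that clade.
Only F and M show the derived state '1' for III, supporting them as a clade.
IV: derived state '1' in M only — an autapomorphy, so it tells us nothing about relationships among taxa.
Most parsimonious ingroup topology: (T,((M,F),D)).
T is sister to the clade containing all other ingroup taxa, so it is the earliest-diverging (most basal) ingroup lineage.

T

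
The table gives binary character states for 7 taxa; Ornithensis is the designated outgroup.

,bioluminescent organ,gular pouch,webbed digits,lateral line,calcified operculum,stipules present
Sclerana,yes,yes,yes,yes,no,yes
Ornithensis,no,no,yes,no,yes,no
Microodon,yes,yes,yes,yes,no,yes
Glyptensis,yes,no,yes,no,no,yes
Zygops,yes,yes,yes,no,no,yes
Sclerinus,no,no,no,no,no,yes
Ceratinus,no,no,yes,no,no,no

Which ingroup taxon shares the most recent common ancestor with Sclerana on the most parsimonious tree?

Microodon

Character polarity is set by the outgroup: the derived state is whichever differs from the outgroup's state, so for webbed digits, calcified operculum the derived state is 'no', and for the remaining characters it is 'yes'.
bioluminescent organ (derived state 'yes') is shared by Glyptensis, Microodon, Sclerana, and Zygops — a synapomorphy uniting that clade.
gular pouch: derived state 'yes' in Microodon, Sclerana, and Zygops only — synapomorphy for {Microodon, Sclerana, Zygops}.
webbed digits: derived state 'no' in Sclerinus only — an autapomorphy, so it tells us nothing about relationships among taxa.
lateral line (derived state 'yes') is shared by Microodon and Sclerana — a synapomorphy uniting that clade.
All ingroup taxa share the derived state 'no' for calcified operculum; it defines the ingroup but does not resolve relationships within it.
stipules present (derived state 'yes') is shared by Glyptensis, Microodon, Sclerana, Sclerinus, and Zygops — a synapomorphy uniting that clade.
Most parsimonious ingroup topology: (Ceratinus,((((Sclerana,Microodon),Zygops),Glyptensis),Sclerinus)).
Sclerana and Microodon form a cherry on this tree, so they are sister taxa.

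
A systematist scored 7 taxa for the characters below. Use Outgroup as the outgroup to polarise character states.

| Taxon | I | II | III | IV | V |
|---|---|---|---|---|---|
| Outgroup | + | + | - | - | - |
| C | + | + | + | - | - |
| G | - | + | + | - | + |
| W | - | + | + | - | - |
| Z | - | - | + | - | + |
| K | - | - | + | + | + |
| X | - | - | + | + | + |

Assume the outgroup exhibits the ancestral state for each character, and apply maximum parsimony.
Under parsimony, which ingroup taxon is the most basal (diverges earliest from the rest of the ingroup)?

Character polarity is set by the outgroup: the derived state is whichever differs from the outgroup's state, so for I, II the derived state is '-', and for the remaining characters it is '+'.
I: derived state '-' in G, K, W, X, and Z only — synapomorphy for {G, K, W, X, Z}.
II: derived state '-' in K, X, and Z only — synapomorphy for {K, X, Z}.
III (derived state '+') is shared by all ingroup taxa — unites the whole ingroup.
IV (derived state '+') is shared by K and X — a synapomorphy uniting that clade.
Only G, K, X, and Z show the derived state '+' for V, supporting them as a clade.
Most parsimonious ingroup topology: (C,((G,(Z,(K,X))),W)).
C is sister to the clade containing all other ingroup taxa, so it is the earliest-diverging (most basal) ingroup lineage.

C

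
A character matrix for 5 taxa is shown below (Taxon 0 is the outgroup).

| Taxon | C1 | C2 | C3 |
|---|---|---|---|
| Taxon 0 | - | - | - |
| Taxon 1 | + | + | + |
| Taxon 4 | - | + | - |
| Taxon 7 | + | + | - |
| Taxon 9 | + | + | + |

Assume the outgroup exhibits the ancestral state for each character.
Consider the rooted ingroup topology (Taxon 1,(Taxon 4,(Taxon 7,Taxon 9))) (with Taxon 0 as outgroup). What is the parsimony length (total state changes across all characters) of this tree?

Map each character onto (Taxon 1,(Taxon 4,(Taxon 7,Taxon 9))) (rooted by Taxon 0) and count the minimum state changes it requires (Fitch parsimony):
C1: 2; C2: 1; C3: 2.
Total tree length = 5.

5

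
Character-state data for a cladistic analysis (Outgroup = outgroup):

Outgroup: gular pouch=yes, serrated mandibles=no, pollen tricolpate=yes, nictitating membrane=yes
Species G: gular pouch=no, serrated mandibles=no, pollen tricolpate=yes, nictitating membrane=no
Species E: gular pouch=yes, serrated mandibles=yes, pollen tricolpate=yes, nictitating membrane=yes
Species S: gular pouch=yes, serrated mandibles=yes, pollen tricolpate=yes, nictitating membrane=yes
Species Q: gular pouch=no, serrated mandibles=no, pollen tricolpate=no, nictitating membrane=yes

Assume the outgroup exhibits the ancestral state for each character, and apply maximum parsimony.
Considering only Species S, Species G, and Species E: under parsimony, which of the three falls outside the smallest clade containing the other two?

Character polarity is set by the outgroup: the derived state is whichever differs from the outgroup's state, so for gular pouch, pollen tricolpate, nictitating membrane the derived state is 'no', and for the remaining characters it is 'yes'.
gular pouch: derived state 'no' in Species G and Species Q only — synapomorphy for {Species G, Species Q}.
Only Species E and Species S show the derived state 'yes' for serrated mandibles, supporting them as a clade.
pollen tricolpate: derived state 'no' in Species Q only — an autapomorphy, so it tells us nothing about relationships among taxa.
nictitating membrane: derived state 'no' in Species G only — an autapomorphy, so it tells us nothing about relationships among taxa.
Most parsimonious ingroup topology: ((Species G,Species Q),(Species E,Species S)).
Species S and Species E share a more recent common ancestor with each other than either does with Species G, so Species G is the least closely related of the three.

Species G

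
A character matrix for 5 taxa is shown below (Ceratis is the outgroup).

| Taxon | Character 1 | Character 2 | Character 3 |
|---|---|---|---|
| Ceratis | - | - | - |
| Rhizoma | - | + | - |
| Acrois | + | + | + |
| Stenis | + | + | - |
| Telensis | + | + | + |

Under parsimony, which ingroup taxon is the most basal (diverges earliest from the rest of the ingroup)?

Rhizoma

The outgroup has state '-' for every character, so '+' is the derived state throughout.
Character 1: derived state '+' in Acrois, Stenis, and Telensis only — synapomorphy for {Acrois, Stenis, Telensis}.
All ingroup taxa share the derived state '+' for Character 2; it defines the ingroup but does not resolve relationships within it.
Character 3: derived state '+' in Acrois and Telensis only — synapomorphy for {Acrois, Telensis}.
Most parsimonious ingroup topology: (Rhizoma,((Acrois,Telensis),Stenis)).
Rhizoma is sister to the clade containing all other ingroup taxa, so it is the earliest-diverging (most basal) ingroup lineage.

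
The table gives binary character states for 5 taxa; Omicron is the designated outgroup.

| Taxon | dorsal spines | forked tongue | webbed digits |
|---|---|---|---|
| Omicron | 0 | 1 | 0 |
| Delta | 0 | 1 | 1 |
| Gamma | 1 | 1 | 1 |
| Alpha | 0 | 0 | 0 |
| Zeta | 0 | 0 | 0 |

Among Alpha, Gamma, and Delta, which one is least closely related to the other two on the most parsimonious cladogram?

Character polarity is set by the outgroup: the derived state is whichever differs from the outgroup's state, so for forked tongue the derived state is '0', and for the remaining characters it is '1'.
dorsal spines: derived state '1' in Gamma only — an autapomorphy, so it tells us nothing about relationships among taxa.
Only Alpha and Zeta show the derived state '0' for forked tongue, supporting them as a clade.
webbed digits: derived state '1' in Delta and Gamma only — synapomorphy for {Delta, Gamma}.
Most parsimonious ingroup topology: ((Delta,Gamma),(Alpha,Zeta)).
Gamma and Delta share a more recent common ancestor with each other than either does with Alpha, so Alpha is the least closely related of the three.

Alpha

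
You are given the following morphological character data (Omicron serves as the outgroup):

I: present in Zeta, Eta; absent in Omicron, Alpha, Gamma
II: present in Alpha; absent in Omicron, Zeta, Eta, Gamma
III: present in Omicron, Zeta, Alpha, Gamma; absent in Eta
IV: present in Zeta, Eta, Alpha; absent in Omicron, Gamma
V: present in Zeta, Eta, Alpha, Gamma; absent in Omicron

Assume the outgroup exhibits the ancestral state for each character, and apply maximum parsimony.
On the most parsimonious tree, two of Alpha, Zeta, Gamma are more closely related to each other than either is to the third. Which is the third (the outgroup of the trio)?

Gamma

Character polarity is set by the outgroup: the derived state is whichever differs from the outgroup's state, so for III the derived state is 'absent', and for the remaining characters it is 'present'.
I: derived state 'present' in Eta and Zeta only — synapomorphy for {Eta, Zeta}.
II: derived state 'present' in Alpha only — an autapomorphy, so it tells us nothing about relationships among taxa.
III (derived state 'absent') is unique to Eta (autapomorphy; uninformative for grouping).
Only Alpha, Eta, and Zeta show the derived state 'present' for IV, supporting them as a clade.
All ingroup taxa share the derived state 'present' for V; it defines the ingroup but does not resolve relationships within it.
Most parsimonious ingroup topology: (((Zeta,Eta),Alpha),Gamma).
Zeta and Alpha share a more recent common ancestor with each other than either does with Gamma, so Gamma is the least closely related of the three.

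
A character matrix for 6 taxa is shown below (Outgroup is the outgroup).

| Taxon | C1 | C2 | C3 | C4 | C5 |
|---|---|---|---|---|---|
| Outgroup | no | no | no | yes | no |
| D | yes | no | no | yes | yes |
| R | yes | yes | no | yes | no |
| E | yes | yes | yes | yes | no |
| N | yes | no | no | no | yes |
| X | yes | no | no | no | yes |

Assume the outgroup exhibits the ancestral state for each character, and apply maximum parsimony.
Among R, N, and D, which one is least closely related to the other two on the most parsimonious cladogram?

Character polarity is set by the outgroup: the derived state is whichever differs from the outgroup's state, so for C4 the derived state is 'no', and for the remaining characters it is 'yes'.
All ingroup taxa share the derived state 'yes' for C1; it defines the ingroup but does not resolve relationships within it.
Only E and R show the derived state 'yes' for C2, supporting them as a clade.
C3 (derived state 'yes') is unique to E (autapomorphy; uninformative for grouping).
Only N and X show the derived state 'no' for C4, supporting them as a clade.
C5 (derived state 'yes') is shared by D, N, and X — a synapomorphy uniting that clade.
Most parsimonious ingroup topology: ((D,(N,X)),(R,E)).
D and N share a more recent common ancestor with each other than either does with R, so R is the least closely related of the three.

R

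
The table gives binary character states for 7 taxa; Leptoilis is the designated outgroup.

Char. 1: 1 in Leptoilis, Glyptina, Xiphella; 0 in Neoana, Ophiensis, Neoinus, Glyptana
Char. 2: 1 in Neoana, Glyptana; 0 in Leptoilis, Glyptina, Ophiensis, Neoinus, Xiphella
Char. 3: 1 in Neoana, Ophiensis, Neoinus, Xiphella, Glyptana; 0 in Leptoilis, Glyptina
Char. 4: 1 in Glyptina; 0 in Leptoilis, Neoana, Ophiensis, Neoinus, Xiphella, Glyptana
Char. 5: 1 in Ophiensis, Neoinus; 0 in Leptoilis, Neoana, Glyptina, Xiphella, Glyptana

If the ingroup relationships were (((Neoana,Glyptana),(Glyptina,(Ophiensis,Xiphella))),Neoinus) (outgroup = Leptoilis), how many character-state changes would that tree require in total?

Map each character onto (((Neoana,Glyptana),(Glyptina,(Ophiensis,Xiphella))),Neoinus) (rooted by Leptoilis) and count the minimum state changes it requires (Fitch parsimony):
Char. 1: 3; Char. 2: 1; Char. 3: 2; Char. 4: 1; Char. 5: 2.
Total tree length = 9.

9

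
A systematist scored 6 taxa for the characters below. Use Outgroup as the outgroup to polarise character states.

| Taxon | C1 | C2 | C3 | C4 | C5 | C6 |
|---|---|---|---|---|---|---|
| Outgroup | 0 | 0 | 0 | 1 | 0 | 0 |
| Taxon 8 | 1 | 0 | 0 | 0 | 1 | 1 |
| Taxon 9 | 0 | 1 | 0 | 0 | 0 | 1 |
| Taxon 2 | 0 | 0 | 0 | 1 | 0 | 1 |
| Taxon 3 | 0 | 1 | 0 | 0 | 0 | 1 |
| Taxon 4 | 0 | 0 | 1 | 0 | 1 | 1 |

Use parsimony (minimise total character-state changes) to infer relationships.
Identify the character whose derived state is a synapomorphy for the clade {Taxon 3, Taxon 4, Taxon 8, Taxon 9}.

Character polarity is set by the outgroup: the derived state is whichever differs from the outgroup's state, so for C4 the derived state is '0', and for the remaining characters it is '1'.
C1 (derived state '1') is unique to Taxon 8 (autapomorphy; uninformative for grouping).
C2 (derived state '1') is shared by Taxon 3 and Taxon 9 — a synapomorphy uniting that clade.
C3 (derived state '1') is unique to Taxon 4 (autapomorphy; uninformative for grouping).
C4: derived state '0' in Taxon 3, Taxon 4, Taxon 8, and Taxon 9 only — synapomorphy for {Taxon 3, Taxon 4, Taxon 8, Taxon 9}.
Only Taxon 4 and Taxon 8 show the derived state '1' for C5, supporting them as a clade.
All ingroup taxa share the derived state '1' for C6; it defines the ingroup but does not resolve relationships within it.
Most parsimonious ingroup topology: (((Taxon 8,Taxon 4),(Taxon 9,Taxon 3)),Taxon 2).
The clade {Taxon 3, Taxon 4, Taxon 8, Taxon 9} is supported by C4: its derived state '0' occurs in exactly those taxa and in no other taxon (including the outgroup).

C4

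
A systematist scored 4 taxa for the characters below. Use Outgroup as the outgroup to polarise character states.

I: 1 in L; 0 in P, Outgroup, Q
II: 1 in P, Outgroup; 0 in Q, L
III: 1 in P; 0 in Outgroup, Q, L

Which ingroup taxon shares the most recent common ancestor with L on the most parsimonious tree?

Character polarity is set by the outgroup: the derived state is whichever differs from the outgroup's state, so for II the derived state is '0', and for the remaining characters it is '1'.
I (derived state '1') is unique to L (autapomorphy; uninformative for grouping).
II (derived state '0') is shared by L and Q — a synapomorphy uniting that clade.
III (derived state '1') is unique to P (autapomorphy; uninformative for grouping).
Most parsimonious ingroup topology: ((L,Q),P).
L and Q form a cherry on this tree, so they are sister taxa.

Q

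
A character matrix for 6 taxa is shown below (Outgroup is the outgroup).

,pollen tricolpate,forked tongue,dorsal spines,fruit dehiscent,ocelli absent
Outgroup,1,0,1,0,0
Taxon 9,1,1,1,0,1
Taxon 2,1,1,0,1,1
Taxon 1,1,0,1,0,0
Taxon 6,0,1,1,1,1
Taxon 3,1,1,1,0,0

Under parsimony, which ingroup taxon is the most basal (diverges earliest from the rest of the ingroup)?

Taxon 1

Character polarity is set by the outgroup: the derived state is whichever differs from the outgroup's state, so for pollen tricolpate, dorsal spines the derived state is '0', and for the remaining characters it is '1'.
pollen tricolpate (derived state '0') is unique to Taxon 6 (autapomorphy; uninformative for grouping).
forked tongue: derived state '1' in Taxon 2, Taxon 3, Taxon 6, and Taxon 9 only — synapomorphy for {Taxon 2, Taxon 3, Taxon 6, Taxon 9}.
dorsal spines (derived state '0') is unique to Taxon 2 (autapomorphy; uninformative for grouping).
fruit dehiscent (derived state '1') is shared by Taxon 2 and Taxon 6 — a synapomorphy uniting that clade.
Only Taxon 2, Taxon 6, and Taxon 9 show the derived state '1' for ocelli absent, supporting them as a clade.
Most parsimonious ingroup topology: (((Taxon 9,(Taxon 2,Taxon 6)),Taxon 3),Taxon 1).
Taxon 1 is sister to the clade containing all other ingroup taxa, so it is the earliest-diverging (most basal) ingroup lineage.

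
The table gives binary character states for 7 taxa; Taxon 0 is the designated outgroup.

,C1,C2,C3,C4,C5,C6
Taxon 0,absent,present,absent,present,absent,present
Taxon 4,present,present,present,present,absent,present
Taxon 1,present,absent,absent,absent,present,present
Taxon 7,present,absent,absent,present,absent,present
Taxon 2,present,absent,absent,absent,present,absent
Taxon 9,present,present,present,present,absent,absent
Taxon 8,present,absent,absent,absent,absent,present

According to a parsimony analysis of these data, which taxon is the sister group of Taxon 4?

Character polarity is set by the outgroup: the derived state is whichever differs from the outgroup's state, so for C2, C4, C6 the derived state is 'absent', and for the remaining characters it is 'present'.
C1 (derived state 'present') is shared by all ingroup taxa — unites the whole ingroup.
C2 (derived state 'absent') is shared by Taxon 1, Taxon 2, Taxon 7, and Taxon 8 — a synapomorphy uniting that clade.
C3: derived state 'present' in Taxon 4 and Taxon 9 only — synapomorphy for {Taxon 4, Taxon 9}.
C4 (derived state 'absent') is shared by Taxon 1, Taxon 2, and Taxon 8 — a synapomorphy uniting that clade.
Only Taxon 1 and Taxon 2 show the derived state 'present' for C5, supporting them as a clade.
C6 (state 'absent') occurs in Taxon 2 and Taxon 9 but conflicts with the nesting implied by the other characters — most parsimoniously interpreted as homoplasy.
Most parsimonious ingroup topology: ((Taxon 4,Taxon 9),(((Taxon 1,Taxon 2),Taxon 8),Taxon 7)).
Taxon 4 and Taxon 9 form a cherry on this tree, so they are sister taxa.

Taxon 9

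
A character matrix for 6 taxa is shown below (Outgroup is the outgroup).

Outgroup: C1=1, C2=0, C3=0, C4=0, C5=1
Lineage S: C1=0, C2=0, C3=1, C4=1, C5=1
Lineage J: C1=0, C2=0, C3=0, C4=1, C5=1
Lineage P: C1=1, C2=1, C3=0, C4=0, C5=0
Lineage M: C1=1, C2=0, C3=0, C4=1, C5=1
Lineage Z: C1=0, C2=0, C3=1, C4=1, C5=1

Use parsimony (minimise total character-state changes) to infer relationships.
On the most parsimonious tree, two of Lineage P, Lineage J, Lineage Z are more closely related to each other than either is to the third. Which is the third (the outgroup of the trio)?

Lineage P

Character polarity is set by the outgroup: the derived state is whichever differs from the outgroup's state, so for C1, C5 the derived state is '0', and for the remaining characters it is '1'.
C1: derived state '0' in Lineage J, Lineage S, and Lineage Z only — synapomorphy for {Lineage J, Lineage S, Lineage Z}.
C2: derived state '1' in Lineage P only — an autapomorphy, so it tells us nothing about relationships among taxa.
C3: derived state '1' in Lineage S and Lineage Z only — synapomorphy for {Lineage S, Lineage Z}.
Only Lineage J, Lineage M, Lineage S, and Lineage Z show the derived state '1' for C4, supporting them as a clade.
C5: derived state '0' in Lineage P only — an autapomorphy, so it tells us nothing about relationships among taxa.
Most parsimonious ingroup topology: ((((Lineage S,Lineage Z),Lineage J),Lineage M),Lineage P).
Lineage Z and Lineage J share a more recent common ancestor with each other than either does with Lineage P, so Lineage P is the least closely related of the three.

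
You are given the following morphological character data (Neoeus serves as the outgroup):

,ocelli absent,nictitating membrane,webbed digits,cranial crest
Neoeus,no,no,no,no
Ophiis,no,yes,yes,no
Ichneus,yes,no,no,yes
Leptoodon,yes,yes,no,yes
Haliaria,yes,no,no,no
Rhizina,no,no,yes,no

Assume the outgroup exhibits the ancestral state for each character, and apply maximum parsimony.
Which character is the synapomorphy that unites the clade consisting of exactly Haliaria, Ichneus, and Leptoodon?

The outgroup has state 'no' for every character, so 'yes' is the derived state throughout.
Only Haliaria, Ichneus, and Leptoodon show the derived state 'yes' for ocelli absent, supporting them as a clade.
nictitating membrane groups Leptoodon and Ophiis, which is incompatible with the clades supported by the remaining characters; treating it as convergent (homoplasy) costs fewer steps than any alternative tree.
webbed digits: derived state 'yes' in Ophiis and Rhizina only — synapomorphy for {Ophiis, Rhizina}.
cranial crest (derived state 'yes') is shared by Ichneus and Leptoodon — a synapomorphy uniting that clade.
Most parsimonious ingroup topology: (((Leptoodon,Ichneus),Haliaria),(Ophiis,Rhizina)).
The clade {Haliaria, Ichneus, Leptoodon} is supported by ocelli absent: its derived state 'yes' occurs in exactly those taxa and in no other taxon (including the outgroup).

ocelli absent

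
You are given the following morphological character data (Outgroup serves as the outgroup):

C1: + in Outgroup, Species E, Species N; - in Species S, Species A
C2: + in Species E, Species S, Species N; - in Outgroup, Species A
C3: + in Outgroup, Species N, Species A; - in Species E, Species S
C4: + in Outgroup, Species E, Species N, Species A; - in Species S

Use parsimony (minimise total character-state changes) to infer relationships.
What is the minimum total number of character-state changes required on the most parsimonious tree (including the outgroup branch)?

5

Character polarity is set by the outgroup: the derived state is whichever differs from the outgroup's state, so for C1, C3, C4 the derived state is '-', and for the remaining characters it is '+'.
C1 groups Species A and Species S, which is incompatible with the clades supported by the remaining characters; treating it as convergent (homoplasy) costs fewer steps than any alternative tree.
C2: derived state '+' in Species E, Species N, and Species S only — synapomorphy for {Species E, Species N, Species S}.
C3: derived state '-' in Species E and Species S only — synapomorphy for {Species E, Species S}.
C4: derived state '-' in Species S only — an autapomorphy, so it tells us nothing about relationships among taxa.
Most parsimonious ingroup topology: (((Species E,Species S),Species N),Species A).
Changes per character on this tree: C1: 2; C2: 1; C3: 1; C4: 1.
Total = 5.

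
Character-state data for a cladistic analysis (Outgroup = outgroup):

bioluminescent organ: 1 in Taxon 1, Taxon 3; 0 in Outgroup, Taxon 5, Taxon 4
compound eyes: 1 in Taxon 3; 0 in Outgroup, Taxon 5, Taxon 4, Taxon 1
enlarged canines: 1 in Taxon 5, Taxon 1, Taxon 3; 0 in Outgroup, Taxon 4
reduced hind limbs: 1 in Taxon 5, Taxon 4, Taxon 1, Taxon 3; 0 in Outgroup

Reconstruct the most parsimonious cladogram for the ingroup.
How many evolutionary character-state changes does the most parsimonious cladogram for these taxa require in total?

4

The outgroup has state '0' for every character, so '1' is the derived state throughout.
bioluminescent organ: derived state '1' in Taxon 1 and Taxon 3 only — synapomorphy for {Taxon 1, Taxon 3}.
compound eyes (derived state '1') is unique to Taxon 3 (autapomorphy; uninformative for grouping).
enlarged canines (derived state '1') is shared by Taxon 1, Taxon 3, and Taxon 5 — a synapomorphy uniting that clade.
reduced hind limbs (derived state '1') is shared by all ingroup taxa — unites the whole ingroup.
Most parsimonious ingroup topology: ((Taxon 5,(Taxon 1,Taxon 3)),Taxon 4).
Changes per character on this tree: bioluminescent organ: 1; compound eyes: 1; enlarged canines: 1; reduced hind limbs: 1.
Total = 4.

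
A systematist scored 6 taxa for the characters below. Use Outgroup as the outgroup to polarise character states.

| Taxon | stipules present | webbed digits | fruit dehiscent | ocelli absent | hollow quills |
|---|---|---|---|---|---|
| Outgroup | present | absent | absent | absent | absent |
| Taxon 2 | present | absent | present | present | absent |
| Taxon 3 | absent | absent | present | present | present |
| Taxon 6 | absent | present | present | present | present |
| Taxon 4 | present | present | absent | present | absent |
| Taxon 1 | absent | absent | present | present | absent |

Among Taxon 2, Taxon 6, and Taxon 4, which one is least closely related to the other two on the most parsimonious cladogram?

Character polarity is set by the outgroup: the derived state is whichever differs from the outgroup's state, so for stipules present the derived state is 'absent', and for the remaining characters it is 'present'.
stipules present: derived state 'absent' in Taxon 1, Taxon 3, and Taxon 6 only — synapomorphy for {Taxon 1, Taxon 3, Taxon 6}.
webbed digits (state 'present') occurs in Taxon 4 and Taxon 6 but conflicts with the nesting implied by the other characters — most parsimoniously interpreted as homoplasy.
fruit dehiscent (derived state 'present') is shared by Taxon 1, Taxon 2, Taxon 3, and Taxon 6 — a synapomorphy uniting that clade.
All ingroup taxa share the derived state 'present' for ocelli absent; it defines the ingroup but does not resolve relationships within it.
Only Taxon 3 and Taxon 6 show the derived state 'present' for hollow quills, supporting them as a clade.
Most parsimonious ingroup topology: ((Taxon 2,((Taxon 3,Taxon 6),Taxon 1)),Taxon 4).
Taxon 6 and Taxon 2 share a more recent common ancestor with each other than either does with Taxon 4, so Taxon 4 is the least closely related of the three.

Taxon 4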